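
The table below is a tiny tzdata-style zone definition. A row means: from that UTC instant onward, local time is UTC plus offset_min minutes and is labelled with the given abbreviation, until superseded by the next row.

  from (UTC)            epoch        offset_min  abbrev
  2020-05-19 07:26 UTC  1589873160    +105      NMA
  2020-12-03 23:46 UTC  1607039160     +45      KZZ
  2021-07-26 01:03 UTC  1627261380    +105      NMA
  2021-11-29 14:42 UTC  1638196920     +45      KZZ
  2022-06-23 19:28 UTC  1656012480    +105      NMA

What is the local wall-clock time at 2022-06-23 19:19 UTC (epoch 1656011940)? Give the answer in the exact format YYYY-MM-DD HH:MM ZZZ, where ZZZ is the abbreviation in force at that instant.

Query: 2022-06-23 19:19 UTC
Rule 4/5 (KZZ, +00:45): 2021-11-29 14:42 UTC ≤ query < 2022-06-23 19:28 UTC
19·60 + 19 + 45 = 1204 min
1204 = 0·1440 + 1204; 1204 = 20·60 + 4 → 20:04, same day
→ 2022-06-23 20:04 KZZ

2022-06-23 20:04 KZZ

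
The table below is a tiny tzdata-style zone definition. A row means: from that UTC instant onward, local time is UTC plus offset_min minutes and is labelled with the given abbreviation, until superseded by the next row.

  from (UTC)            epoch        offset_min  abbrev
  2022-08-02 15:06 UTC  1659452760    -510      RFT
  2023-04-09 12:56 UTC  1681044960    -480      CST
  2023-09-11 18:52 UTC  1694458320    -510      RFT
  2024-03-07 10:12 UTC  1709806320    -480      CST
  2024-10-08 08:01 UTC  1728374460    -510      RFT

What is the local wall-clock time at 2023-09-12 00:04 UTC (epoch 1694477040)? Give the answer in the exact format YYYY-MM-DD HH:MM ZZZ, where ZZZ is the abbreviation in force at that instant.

2023-09-11 15:34 RFT

Query: 2023-09-12 00:04 UTC
Rule 3/5 (RFT, -08:30): 2023-09-11 18:52 UTC ≤ query < 2024-03-07 10:12 UTC
0·60 + 4 - 510 = -506 min
-506 = -1·1440 + 934; 934 = 15·60 + 34 → 15:34, 2023-09-12 - 1 day = 2023-09-11
→ 2023-09-11 15:34 RFT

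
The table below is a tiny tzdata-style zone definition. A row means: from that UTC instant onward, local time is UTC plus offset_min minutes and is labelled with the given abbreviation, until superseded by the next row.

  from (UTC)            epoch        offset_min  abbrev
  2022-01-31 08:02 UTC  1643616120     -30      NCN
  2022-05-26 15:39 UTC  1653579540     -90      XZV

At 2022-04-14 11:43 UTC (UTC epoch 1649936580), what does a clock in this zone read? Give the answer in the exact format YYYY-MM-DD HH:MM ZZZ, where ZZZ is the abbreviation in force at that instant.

Query: 2022-04-14 11:43 UTC
Rule 1/2 (NCN, -00:30): 2022-01-31 08:02 UTC ≤ query < 2022-05-26 15:39 UTC
11·60 + 43 - 30 = 673 min
673 = 0·1440 + 673; 673 = 11·60 + 13 → 11:13, same day
→ 2022-04-14 11:13 NCN

2022-04-14 11:13 NCN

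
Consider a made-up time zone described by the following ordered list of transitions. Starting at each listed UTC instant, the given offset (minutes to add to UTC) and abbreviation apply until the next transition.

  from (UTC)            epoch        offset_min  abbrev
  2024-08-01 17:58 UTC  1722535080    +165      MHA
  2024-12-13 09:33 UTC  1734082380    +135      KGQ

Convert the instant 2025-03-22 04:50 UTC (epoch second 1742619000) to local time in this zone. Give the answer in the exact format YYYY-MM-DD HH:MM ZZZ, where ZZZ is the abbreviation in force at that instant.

2025-03-22 07:05 KGQ

Query: 2025-03-22 04:50 UTC
Rule 2/2 (KGQ, +02:15): 2024-12-13 09:33 UTC ≤ query < +∞
4·60 + 50 + 135 = 425 min
425 = 0·1440 + 425; 425 = 7·60 + 5 → 07:05, same day
→ 2025-03-22 07:05 KGQ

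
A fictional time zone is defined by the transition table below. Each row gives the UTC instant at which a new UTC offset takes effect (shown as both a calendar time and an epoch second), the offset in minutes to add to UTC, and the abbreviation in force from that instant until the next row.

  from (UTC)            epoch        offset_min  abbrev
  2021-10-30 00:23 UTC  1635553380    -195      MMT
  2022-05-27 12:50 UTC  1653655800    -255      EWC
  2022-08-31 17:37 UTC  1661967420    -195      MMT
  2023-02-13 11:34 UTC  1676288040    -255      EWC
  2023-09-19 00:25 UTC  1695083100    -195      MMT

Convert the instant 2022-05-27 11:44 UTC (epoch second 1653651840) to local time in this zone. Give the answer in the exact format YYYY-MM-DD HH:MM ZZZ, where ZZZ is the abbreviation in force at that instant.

Query: 2022-05-27 11:44 UTC
Rule 1/5 (MMT, -03:15): 2021-10-30 00:23 UTC ≤ query < 2022-05-27 12:50 UTC
11·60 + 44 - 195 = 509 min
509 = 0·1440 + 509; 509 = 8·60 + 29 → 08:29, same day
→ 2022-05-27 08:29 MMT

2022-05-27 08:29 MMT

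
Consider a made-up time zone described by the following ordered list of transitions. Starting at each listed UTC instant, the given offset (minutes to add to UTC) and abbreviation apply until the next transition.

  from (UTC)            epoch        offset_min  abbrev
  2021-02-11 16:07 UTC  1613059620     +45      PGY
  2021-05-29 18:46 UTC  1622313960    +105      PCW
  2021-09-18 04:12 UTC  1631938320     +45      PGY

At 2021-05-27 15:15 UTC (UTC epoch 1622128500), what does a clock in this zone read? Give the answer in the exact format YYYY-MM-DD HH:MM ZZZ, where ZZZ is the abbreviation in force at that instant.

Query: 2021-05-27 15:15 UTC
Rule 1/3 (PGY, +00:45): 2021-02-11 16:07 UTC ≤ query < 2021-05-29 18:46 UTC
15·60 + 15 + 45 = 960 min
960 = 0·1440 + 960; 960 = 16·60 + 0 → 16:00, same day
→ 2021-05-27 16:00 PGY

2021-05-27 16:00 PGY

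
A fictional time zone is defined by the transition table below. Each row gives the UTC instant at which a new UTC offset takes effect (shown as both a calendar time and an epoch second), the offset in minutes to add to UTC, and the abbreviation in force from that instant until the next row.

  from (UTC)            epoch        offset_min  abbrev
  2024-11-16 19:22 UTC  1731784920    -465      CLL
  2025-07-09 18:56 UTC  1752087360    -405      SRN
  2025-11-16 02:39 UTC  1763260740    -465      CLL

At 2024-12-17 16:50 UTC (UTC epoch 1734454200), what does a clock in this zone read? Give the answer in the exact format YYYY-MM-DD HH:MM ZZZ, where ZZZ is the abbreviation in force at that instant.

Query: 2024-12-17 16:50 UTC
Rule 1/3 (CLL, -07:45): 2024-11-16 19:22 UTC ≤ query < 2025-07-09 18:56 UTC
16·60 + 50 - 465 = 545 min
545 = 0·1440 + 545; 545 = 9·60 + 5 → 09:05, same day
→ 2024-12-17 09:05 CLL

2024-12-17 09:05 CLL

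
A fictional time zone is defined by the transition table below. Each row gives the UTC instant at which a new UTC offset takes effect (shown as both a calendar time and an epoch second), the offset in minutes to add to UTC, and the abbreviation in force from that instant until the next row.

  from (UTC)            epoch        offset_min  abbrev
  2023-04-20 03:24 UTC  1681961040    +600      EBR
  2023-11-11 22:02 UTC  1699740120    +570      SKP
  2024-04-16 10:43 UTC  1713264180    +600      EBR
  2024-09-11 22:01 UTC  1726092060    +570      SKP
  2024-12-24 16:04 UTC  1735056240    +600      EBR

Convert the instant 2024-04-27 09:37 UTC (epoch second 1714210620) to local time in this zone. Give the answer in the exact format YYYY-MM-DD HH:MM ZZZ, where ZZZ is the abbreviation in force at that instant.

2024-04-27 19:37 EBR

Query: 2024-04-27 09:37 UTC
Rule 3/5 (EBR, +10:00): 2024-04-16 10:43 UTC ≤ query < 2024-09-11 22:01 UTC
9·60 + 37 + 600 = 1177 min
1177 = 0·1440 + 1177; 1177 = 19·60 + 37 → 19:37, same day
→ 2024-04-27 19:37 EBR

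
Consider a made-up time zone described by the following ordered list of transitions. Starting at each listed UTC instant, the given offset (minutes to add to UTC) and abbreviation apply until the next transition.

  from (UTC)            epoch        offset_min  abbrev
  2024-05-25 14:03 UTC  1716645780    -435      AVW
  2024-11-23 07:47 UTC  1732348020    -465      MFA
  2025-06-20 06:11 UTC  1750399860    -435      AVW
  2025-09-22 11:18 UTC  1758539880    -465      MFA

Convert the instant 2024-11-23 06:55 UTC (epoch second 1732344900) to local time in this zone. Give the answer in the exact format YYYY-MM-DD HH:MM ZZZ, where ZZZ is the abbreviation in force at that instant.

Query: 2024-11-23 06:55 UTC
Rule 1/4 (AVW, -07:15): 2024-05-25 14:03 UTC ≤ query < 2024-11-23 07:47 UTC
6·60 + 55 - 435 = -20 min
-20 = -1·1440 + 1420; 1420 = 23·60 + 40 → 23:40, 2024-11-23 - 1 day = 2024-11-22
→ 2024-11-22 23:40 AVW

2024-11-22 23:40 AVW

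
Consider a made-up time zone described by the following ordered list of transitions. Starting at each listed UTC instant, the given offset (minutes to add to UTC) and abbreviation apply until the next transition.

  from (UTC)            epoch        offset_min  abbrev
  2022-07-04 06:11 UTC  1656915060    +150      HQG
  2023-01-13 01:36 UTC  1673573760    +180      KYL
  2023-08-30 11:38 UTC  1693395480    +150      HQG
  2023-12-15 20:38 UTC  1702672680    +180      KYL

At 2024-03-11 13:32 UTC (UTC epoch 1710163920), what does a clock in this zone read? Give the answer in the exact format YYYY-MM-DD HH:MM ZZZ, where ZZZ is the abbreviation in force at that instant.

Query: 2024-03-11 13:32 UTC
Rule 4/4 (KYL, +03:00): 2023-12-15 20:38 UTC ≤ query < +∞
13·60 + 32 + 180 = 992 min
992 = 0·1440 + 992; 992 = 16·60 + 32 → 16:32, same day
→ 2024-03-11 16:32 KYL

2024-03-11 16:32 KYL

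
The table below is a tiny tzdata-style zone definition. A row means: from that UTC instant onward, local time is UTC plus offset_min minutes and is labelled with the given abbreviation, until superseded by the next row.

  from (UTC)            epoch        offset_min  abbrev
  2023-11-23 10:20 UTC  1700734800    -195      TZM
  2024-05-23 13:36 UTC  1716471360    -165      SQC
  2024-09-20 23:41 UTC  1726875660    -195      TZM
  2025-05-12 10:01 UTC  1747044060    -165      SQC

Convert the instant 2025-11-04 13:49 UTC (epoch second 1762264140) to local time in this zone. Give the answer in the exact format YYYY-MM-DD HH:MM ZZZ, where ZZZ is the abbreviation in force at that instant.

2025-11-04 11:04 SQC

Query: 2025-11-04 13:49 UTC
Rule 4/4 (SQC, -02:45): 2025-05-12 10:01 UTC ≤ query < +∞
13·60 + 49 - 165 = 664 min
664 = 0·1440 + 664; 664 = 11·60 + 4 → 11:04, same day
→ 2025-11-04 11:04 SQC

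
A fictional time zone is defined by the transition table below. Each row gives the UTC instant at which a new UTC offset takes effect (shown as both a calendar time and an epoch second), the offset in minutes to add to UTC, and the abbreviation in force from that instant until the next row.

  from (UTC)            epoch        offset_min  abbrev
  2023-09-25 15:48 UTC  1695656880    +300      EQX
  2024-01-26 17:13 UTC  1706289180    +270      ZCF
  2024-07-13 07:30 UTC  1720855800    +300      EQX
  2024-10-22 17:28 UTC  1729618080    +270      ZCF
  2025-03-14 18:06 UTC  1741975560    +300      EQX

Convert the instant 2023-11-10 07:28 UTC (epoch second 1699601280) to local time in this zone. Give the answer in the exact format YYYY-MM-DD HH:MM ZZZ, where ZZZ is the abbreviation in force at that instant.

Query: 2023-11-10 07:28 UTC
Rule 1/5 (EQX, +05:00): 2023-09-25 15:48 UTC ≤ query < 2024-01-26 17:13 UTC
7·60 + 28 + 300 = 748 min
748 = 0·1440 + 748; 748 = 12·60 + 28 → 12:28, same day
→ 2023-11-10 12:28 EQX

2023-11-10 12:28 EQX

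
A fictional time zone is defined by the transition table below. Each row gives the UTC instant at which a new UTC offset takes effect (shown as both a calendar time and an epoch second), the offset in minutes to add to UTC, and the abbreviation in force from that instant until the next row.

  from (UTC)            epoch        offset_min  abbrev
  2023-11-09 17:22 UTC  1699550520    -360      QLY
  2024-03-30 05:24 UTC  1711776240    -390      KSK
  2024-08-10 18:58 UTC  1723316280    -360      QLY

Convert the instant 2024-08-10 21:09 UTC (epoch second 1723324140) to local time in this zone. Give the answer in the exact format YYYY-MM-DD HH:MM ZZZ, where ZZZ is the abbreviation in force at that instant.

Query: 2024-08-10 21:09 UTC
Rule 3/3 (QLY, -06:00): 2024-08-10 18:58 UTC ≤ query < +∞
21·60 + 9 - 360 = 909 min
909 = 0·1440 + 909; 909 = 15·60 + 9 → 15:09, same day
→ 2024-08-10 15:09 QLY

2024-08-10 15:09 QLY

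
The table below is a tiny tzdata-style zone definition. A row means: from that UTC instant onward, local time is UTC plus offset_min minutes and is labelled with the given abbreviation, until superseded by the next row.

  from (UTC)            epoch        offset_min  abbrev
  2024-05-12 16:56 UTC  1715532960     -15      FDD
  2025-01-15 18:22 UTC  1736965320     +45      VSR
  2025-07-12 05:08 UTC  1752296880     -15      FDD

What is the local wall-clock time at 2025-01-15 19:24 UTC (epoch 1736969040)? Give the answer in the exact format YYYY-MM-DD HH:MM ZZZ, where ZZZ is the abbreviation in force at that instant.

2025-01-15 20:09 VSR

Query: 2025-01-15 19:24 UTC
Rule 2/3 (VSR, +00:45): 2025-01-15 18:22 UTC ≤ query < 2025-07-12 05:08 UTC
19·60 + 24 + 45 = 1209 min
1209 = 0·1440 + 1209; 1209 = 20·60 + 9 → 20:09, same day
→ 2025-01-15 20:09 VSR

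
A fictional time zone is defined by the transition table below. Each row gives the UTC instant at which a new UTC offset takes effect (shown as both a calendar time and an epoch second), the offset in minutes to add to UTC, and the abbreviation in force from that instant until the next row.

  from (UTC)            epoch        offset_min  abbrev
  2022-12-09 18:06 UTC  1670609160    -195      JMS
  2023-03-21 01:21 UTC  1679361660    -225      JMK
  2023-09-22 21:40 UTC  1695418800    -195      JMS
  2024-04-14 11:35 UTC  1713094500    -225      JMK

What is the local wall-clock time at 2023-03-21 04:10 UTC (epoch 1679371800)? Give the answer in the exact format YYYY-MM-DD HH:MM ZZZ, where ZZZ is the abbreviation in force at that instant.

Query: 2023-03-21 04:10 UTC
Rule 2/4 (JMK, -03:45): 2023-03-21 01:21 UTC ≤ query < 2023-09-22 21:40 UTC
4·60 + 10 - 225 = 25 min
25 = 0·1440 + 25; 25 = 0·60 + 25 → 00:25, same day
→ 2023-03-21 00:25 JMK

2023-03-21 00:25 JMK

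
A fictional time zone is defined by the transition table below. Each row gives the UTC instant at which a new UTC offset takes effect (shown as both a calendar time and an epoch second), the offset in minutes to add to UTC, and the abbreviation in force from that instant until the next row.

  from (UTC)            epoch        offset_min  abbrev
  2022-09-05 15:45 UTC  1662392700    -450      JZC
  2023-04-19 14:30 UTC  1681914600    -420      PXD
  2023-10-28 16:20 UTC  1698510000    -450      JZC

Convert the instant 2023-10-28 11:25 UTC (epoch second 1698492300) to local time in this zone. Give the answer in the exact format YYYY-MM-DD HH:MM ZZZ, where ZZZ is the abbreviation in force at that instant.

2023-10-28 04:25 PXD

Query: 2023-10-28 11:25 UTC
Rule 2/3 (PXD, -07:00): 2023-04-19 14:30 UTC ≤ query < 2023-10-28 16:20 UTC
11·60 + 25 - 420 = 265 min
265 = 0·1440 + 265; 265 = 4·60 + 25 → 04:25, same day
→ 2023-10-28 04:25 PXD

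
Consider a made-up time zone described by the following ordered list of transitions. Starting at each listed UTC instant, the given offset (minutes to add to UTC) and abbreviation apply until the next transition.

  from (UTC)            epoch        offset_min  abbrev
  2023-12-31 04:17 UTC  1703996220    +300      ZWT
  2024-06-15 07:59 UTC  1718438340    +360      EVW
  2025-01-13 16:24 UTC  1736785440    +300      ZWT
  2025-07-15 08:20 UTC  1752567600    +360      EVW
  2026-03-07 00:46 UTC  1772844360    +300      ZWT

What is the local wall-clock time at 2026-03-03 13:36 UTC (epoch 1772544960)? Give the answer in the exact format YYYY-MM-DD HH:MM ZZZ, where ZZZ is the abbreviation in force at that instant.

Query: 2026-03-03 13:36 UTC
Rule 4/5 (EVW, +06:00): 2025-07-15 08:20 UTC ≤ query < 2026-03-07 00:46 UTC
13·60 + 36 + 360 = 1176 min
1176 = 0·1440 + 1176; 1176 = 19·60 + 36 → 19:36, same day
→ 2026-03-03 19:36 EVW

2026-03-03 19:36 EVW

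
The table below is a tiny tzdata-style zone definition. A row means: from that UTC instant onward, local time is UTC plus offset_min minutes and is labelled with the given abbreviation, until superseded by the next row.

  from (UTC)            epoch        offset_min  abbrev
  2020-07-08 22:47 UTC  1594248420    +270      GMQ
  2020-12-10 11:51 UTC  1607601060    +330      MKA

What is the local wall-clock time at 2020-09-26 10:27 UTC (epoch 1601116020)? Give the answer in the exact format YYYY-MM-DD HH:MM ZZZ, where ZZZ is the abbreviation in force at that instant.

2020-09-26 14:57 GMQ

Query: 2020-09-26 10:27 UTC
Rule 1/2 (GMQ, +04:30): 2020-07-08 22:47 UTC ≤ query < 2020-12-10 11:51 UTC
10·60 + 27 + 270 = 897 min
897 = 0·1440 + 897; 897 = 14·60 + 57 → 14:57, same day
→ 2020-09-26 14:57 GMQ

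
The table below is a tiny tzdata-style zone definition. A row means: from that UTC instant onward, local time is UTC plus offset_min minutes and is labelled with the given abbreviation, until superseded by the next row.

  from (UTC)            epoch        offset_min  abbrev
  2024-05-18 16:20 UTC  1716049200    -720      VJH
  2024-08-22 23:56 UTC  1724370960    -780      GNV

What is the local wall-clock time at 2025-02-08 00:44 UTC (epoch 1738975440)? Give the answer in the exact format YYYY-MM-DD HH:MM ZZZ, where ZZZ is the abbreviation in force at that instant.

2025-02-07 11:44 GNV

Query: 2025-02-08 00:44 UTC
Rule 2/2 (GNV, -13:00): 2024-08-22 23:56 UTC ≤ query < +∞
0·60 + 44 - 780 = -736 min
-736 = -1·1440 + 704; 704 = 11·60 + 44 → 11:44, 2025-02-08 - 1 day = 2025-02-07
→ 2025-02-07 11:44 GNV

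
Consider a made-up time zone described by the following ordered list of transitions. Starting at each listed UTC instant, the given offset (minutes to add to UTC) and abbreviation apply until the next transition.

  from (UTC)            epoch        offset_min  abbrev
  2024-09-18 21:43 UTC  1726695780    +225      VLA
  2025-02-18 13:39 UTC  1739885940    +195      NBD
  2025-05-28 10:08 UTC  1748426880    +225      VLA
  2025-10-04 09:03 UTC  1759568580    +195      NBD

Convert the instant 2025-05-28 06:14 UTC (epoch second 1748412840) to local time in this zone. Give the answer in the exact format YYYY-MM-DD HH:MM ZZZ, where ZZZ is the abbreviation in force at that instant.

Query: 2025-05-28 06:14 UTC
Rule 2/4 (NBD, +03:15): 2025-02-18 13:39 UTC ≤ query < 2025-05-28 10:08 UTC
6·60 + 14 + 195 = 569 min
569 = 0·1440 + 569; 569 = 9·60 + 29 → 09:29, same day
→ 2025-05-28 09:29 NBD

2025-05-28 09:29 NBD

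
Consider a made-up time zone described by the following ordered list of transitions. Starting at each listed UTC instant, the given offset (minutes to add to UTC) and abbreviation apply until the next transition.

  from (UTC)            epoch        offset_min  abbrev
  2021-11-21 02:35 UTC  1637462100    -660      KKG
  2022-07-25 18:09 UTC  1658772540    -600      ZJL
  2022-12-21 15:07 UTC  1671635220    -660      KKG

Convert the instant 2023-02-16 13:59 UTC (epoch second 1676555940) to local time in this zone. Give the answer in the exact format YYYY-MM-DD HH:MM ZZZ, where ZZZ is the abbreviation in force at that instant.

2023-02-16 02:59 KKG

Query: 2023-02-16 13:59 UTC
Rule 3/3 (KKG, -11:00): 2022-12-21 15:07 UTC ≤ query < +∞
13·60 + 59 - 660 = 179 min
179 = 0·1440 + 179; 179 = 2·60 + 59 → 02:59, same day
→ 2023-02-16 02:59 KKG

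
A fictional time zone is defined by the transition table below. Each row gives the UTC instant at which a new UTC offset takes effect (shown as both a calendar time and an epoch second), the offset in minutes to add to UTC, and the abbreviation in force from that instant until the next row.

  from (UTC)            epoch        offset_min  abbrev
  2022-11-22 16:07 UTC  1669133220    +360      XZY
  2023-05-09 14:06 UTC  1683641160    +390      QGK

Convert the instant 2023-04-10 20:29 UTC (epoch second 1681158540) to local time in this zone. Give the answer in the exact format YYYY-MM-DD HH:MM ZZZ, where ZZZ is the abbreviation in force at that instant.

2023-04-11 02:29 XZY

Query: 2023-04-10 20:29 UTC
Rule 1/2 (XZY, +06:00): 2022-11-22 16:07 UTC ≤ query < 2023-05-09 14:06 UTC
20·60 + 29 + 360 = 1589 min
1589 = 1·1440 + 149; 149 = 2·60 + 29 → 02:29, 2023-04-10 + 1 day = 2023-04-11
→ 2023-04-11 02:29 XZY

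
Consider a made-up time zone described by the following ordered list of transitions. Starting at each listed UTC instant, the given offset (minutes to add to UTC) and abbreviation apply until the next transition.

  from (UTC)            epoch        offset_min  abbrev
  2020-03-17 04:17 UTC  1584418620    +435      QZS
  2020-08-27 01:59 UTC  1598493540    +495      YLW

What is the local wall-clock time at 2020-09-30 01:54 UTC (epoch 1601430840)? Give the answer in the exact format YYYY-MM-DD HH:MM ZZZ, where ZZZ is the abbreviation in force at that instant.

Query: 2020-09-30 01:54 UTC
Rule 2/2 (YLW, +08:15): 2020-08-27 01:59 UTC ≤ query < +∞
1·60 + 54 + 495 = 609 min
609 = 0·1440 + 609; 609 = 10·60 + 9 → 10:09, same day
→ 2020-09-30 10:09 YLW

2020-09-30 10:09 YLW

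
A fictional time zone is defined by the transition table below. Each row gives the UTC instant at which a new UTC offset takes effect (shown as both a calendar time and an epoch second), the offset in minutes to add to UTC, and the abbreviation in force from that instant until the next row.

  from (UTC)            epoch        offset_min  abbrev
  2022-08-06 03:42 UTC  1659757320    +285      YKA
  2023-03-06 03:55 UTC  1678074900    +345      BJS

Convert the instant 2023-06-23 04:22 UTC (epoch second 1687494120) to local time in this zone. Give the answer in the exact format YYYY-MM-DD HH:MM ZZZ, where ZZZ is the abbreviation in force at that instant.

Query: 2023-06-23 04:22 UTC
Rule 2/2 (BJS, +05:45): 2023-03-06 03:55 UTC ≤ query < +∞
4·60 + 22 + 345 = 607 min
607 = 0·1440 + 607; 607 = 10·60 + 7 → 10:07, same day
→ 2023-06-23 10:07 BJS

2023-06-23 10:07 BJS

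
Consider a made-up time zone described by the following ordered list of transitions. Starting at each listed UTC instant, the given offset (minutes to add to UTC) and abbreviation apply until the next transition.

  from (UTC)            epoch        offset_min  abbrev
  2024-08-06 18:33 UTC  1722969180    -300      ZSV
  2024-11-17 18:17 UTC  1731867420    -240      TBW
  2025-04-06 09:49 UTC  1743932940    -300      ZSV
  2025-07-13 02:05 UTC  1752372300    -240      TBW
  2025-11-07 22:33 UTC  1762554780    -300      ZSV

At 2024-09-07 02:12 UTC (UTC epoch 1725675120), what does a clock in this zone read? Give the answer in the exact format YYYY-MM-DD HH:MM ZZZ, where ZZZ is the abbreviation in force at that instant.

2024-09-06 21:12 ZSV

Query: 2024-09-07 02:12 UTC
Rule 1/5 (ZSV, -05:00): 2024-08-06 18:33 UTC ≤ query < 2024-11-17 18:17 UTC
2·60 + 12 - 300 = -168 min
-168 = -1·1440 + 1272; 1272 = 21·60 + 12 → 21:12, 2024-09-07 - 1 day = 2024-09-06
→ 2024-09-06 21:12 ZSV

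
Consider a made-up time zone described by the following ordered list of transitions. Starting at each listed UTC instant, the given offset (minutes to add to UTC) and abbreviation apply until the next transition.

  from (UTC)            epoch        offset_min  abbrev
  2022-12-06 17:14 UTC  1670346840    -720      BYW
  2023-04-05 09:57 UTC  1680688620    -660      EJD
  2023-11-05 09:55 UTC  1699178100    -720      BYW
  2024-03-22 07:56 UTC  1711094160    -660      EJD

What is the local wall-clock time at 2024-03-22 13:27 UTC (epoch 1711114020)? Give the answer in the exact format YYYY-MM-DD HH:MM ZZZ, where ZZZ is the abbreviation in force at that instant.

2024-03-22 02:27 EJD

Query: 2024-03-22 13:27 UTC
Rule 4/4 (EJD, -11:00): 2024-03-22 07:56 UTC ≤ query < +∞
13·60 + 27 - 660 = 147 min
147 = 0·1440 + 147; 147 = 2·60 + 27 → 02:27, same day
→ 2024-03-22 02:27 EJD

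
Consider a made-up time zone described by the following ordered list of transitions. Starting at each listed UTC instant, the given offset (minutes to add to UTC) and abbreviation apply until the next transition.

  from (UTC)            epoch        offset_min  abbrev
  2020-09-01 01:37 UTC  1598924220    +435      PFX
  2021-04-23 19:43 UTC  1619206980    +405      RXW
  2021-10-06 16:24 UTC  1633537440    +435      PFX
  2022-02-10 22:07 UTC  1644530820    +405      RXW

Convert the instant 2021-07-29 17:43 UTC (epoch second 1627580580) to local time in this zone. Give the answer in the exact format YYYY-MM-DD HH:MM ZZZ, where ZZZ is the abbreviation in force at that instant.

Query: 2021-07-29 17:43 UTC
Rule 2/4 (RXW, +06:45): 2021-04-23 19:43 UTC ≤ query < 2021-10-06 16:24 UTC
17·60 + 43 + 405 = 1468 min
1468 = 1·1440 + 28; 28 = 0·60 + 28 → 00:28, 2021-07-29 + 1 day = 2021-07-30
→ 2021-07-30 00:28 RXW

2021-07-30 00:28 RXW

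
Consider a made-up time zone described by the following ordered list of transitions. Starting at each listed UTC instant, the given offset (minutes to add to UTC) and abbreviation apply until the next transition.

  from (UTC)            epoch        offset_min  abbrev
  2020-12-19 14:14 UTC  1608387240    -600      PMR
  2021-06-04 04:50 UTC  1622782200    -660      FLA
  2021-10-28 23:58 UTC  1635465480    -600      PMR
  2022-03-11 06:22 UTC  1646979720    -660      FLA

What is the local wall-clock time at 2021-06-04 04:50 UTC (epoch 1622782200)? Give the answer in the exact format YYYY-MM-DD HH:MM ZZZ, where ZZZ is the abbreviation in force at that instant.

Query: 2021-06-04 04:50 UTC
Rule 2/4 (FLA, -11:00): 2021-06-04 04:50 UTC ≤ query < 2021-10-28 23:58 UTC
4·60 + 50 - 660 = -370 min
-370 = -1·1440 + 1070; 1070 = 17·60 + 50 → 17:50, 2021-06-04 - 1 day = 2021-06-03
→ 2021-06-03 17:50 FLA

2021-06-03 17:50 FLA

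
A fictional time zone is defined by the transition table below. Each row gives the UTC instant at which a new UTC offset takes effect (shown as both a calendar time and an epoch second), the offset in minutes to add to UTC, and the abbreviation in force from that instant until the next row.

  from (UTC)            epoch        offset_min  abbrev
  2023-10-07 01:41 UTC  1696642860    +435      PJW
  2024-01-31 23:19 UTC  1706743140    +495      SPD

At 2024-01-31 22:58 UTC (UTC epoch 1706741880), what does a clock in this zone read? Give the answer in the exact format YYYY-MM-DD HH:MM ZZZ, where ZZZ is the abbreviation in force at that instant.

2024-02-01 06:13 PJW

Query: 2024-01-31 22:58 UTC
Rule 1/2 (PJW, +07:15): 2023-10-07 01:41 UTC ≤ query < 2024-01-31 23:19 UTC
22·60 + 58 + 435 = 1813 min
1813 = 1·1440 + 373; 373 = 6·60 + 13 → 06:13, 2024-01-31 + 1 day = 2024-02-01
→ 2024-02-01 06:13 PJW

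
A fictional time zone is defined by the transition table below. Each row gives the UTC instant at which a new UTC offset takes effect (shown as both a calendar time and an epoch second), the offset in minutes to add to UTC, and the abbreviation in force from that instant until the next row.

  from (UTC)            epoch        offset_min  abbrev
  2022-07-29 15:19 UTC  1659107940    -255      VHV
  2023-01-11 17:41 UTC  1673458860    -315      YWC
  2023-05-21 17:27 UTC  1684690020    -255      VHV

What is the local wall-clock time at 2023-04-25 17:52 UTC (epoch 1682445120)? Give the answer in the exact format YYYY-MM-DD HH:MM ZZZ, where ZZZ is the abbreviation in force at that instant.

Query: 2023-04-25 17:52 UTC
Rule 2/3 (YWC, -05:15): 2023-01-11 17:41 UTC ≤ query < 2023-05-21 17:27 UTC
17·60 + 52 - 315 = 757 min
757 = 0·1440 + 757; 757 = 12·60 + 37 → 12:37, same day
→ 2023-04-25 12:37 YWC

2023-04-25 12:37 YWC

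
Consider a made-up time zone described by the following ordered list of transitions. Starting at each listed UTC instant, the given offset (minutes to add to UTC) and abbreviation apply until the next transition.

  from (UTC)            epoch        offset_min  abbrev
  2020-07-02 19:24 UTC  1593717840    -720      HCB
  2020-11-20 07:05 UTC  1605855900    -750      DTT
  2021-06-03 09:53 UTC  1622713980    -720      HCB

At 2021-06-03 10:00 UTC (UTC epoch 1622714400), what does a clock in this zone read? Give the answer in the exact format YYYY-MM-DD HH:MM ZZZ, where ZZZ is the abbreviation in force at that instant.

Query: 2021-06-03 10:00 UTC
Rule 3/3 (HCB, -12:00): 2021-06-03 09:53 UTC ≤ query < +∞
10·60 + 0 - 720 = -120 min
-120 = -1·1440 + 1320; 1320 = 22·60 + 0 → 22:00, 2021-06-03 - 1 day = 2021-06-02
→ 2021-06-02 22:00 HCB

2021-06-02 22:00 HCB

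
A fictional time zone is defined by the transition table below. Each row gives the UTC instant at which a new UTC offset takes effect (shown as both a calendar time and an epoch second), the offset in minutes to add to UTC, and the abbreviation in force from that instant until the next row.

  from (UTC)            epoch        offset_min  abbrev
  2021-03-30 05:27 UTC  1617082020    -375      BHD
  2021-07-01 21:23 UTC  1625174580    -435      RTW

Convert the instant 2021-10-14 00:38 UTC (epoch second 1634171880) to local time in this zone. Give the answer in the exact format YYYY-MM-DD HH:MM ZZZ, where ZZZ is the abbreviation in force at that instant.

2021-10-13 17:23 RTW

Query: 2021-10-14 00:38 UTC
Rule 2/2 (RTW, -07:15): 2021-07-01 21:23 UTC ≤ query < +∞
0·60 + 38 - 435 = -397 min
-397 = -1·1440 + 1043; 1043 = 17·60 + 23 → 17:23, 2021-10-14 - 1 day = 2021-10-13
→ 2021-10-13 17:23 RTW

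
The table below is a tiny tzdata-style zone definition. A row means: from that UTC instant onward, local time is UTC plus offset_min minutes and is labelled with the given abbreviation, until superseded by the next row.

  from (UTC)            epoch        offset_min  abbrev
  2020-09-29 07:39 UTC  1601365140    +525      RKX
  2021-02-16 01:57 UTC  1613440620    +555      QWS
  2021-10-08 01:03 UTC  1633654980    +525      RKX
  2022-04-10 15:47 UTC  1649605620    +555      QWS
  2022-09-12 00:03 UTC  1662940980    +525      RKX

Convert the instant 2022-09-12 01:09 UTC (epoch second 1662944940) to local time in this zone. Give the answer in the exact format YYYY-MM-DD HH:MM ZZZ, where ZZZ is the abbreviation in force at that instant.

Query: 2022-09-12 01:09 UTC
Rule 5/5 (RKX, +08:45): 2022-09-12 00:03 UTC ≤ query < +∞
1·60 + 9 + 525 = 594 min
594 = 0·1440 + 594; 594 = 9·60 + 54 → 09:54, same day
→ 2022-09-12 09:54 RKX

2022-09-12 09:54 RKX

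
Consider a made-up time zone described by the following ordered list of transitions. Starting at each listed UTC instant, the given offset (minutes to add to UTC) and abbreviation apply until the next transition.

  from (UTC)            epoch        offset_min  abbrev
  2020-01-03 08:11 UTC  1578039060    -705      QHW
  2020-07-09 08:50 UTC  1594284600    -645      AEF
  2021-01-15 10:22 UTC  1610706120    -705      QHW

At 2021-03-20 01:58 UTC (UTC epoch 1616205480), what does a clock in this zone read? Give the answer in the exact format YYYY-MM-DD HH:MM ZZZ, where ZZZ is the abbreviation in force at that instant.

2021-03-19 14:13 QHW

Query: 2021-03-20 01:58 UTC
Rule 3/3 (QHW, -11:45): 2021-01-15 10:22 UTC ≤ query < +∞
1·60 + 58 - 705 = -587 min
-587 = -1·1440 + 853; 853 = 14·60 + 13 → 14:13, 2021-03-20 - 1 day = 2021-03-19
→ 2021-03-19 14:13 QHW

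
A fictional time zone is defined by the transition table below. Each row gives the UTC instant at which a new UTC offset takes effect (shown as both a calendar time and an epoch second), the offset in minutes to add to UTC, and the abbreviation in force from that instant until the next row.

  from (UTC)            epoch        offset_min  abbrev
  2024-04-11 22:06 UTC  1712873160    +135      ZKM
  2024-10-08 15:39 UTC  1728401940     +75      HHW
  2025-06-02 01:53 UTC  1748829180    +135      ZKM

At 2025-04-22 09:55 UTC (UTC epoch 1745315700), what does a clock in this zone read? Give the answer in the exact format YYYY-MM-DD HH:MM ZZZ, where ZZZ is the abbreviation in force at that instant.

Query: 2025-04-22 09:55 UTC
Rule 2/3 (HHW, +01:15): 2024-10-08 15:39 UTC ≤ query < 2025-06-02 01:53 UTC
9·60 + 55 + 75 = 670 min
670 = 0·1440 + 670; 670 = 11·60 + 10 → 11:10, same day
→ 2025-04-22 11:10 HHW

2025-04-22 11:10 HHW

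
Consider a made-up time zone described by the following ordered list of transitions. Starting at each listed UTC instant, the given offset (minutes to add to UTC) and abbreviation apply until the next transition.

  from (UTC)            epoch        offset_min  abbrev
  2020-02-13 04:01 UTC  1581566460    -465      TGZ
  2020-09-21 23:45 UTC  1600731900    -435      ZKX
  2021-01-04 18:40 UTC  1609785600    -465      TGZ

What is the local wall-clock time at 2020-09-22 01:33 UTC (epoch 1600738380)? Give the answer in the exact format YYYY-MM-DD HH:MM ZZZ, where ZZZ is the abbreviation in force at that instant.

Query: 2020-09-22 01:33 UTC
Rule 2/3 (ZKX, -07:15): 2020-09-21 23:45 UTC ≤ query < 2021-01-04 18:40 UTC
1·60 + 33 - 435 = -342 min
-342 = -1·1440 + 1098; 1098 = 18·60 + 18 → 18:18, 2020-09-22 - 1 day = 2020-09-21
→ 2020-09-21 18:18 ZKX

2020-09-21 18:18 ZKX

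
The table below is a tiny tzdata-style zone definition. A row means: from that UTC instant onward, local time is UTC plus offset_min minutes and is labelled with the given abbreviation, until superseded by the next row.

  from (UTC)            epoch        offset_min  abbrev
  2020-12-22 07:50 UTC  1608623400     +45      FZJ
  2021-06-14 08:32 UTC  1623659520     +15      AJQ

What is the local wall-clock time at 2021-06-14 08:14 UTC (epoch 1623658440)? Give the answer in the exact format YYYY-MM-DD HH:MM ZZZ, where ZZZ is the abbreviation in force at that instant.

2021-06-14 08:59 FZJ

Query: 2021-06-14 08:14 UTC
Rule 1/2 (FZJ, +00:45): 2020-12-22 07:50 UTC ≤ query < 2021-06-14 08:32 UTC
8·60 + 14 + 45 = 539 min
539 = 0·1440 + 539; 539 = 8·60 + 59 → 08:59, same day
→ 2021-06-14 08:59 FZJ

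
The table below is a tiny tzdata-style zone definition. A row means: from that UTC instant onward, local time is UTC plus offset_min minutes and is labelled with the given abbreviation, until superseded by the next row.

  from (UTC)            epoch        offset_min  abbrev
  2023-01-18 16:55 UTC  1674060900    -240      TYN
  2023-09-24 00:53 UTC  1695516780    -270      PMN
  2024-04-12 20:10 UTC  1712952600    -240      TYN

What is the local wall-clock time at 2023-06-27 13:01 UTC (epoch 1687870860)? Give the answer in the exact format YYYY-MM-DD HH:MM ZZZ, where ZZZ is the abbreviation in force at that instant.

2023-06-27 09:01 TYN

Query: 2023-06-27 13:01 UTC
Rule 1/3 (TYN, -04:00): 2023-01-18 16:55 UTC ≤ query < 2023-09-24 00:53 UTC
13·60 + 1 - 240 = 541 min
541 = 0·1440 + 541; 541 = 9·60 + 1 → 09:01, same day
→ 2023-06-27 09:01 TYN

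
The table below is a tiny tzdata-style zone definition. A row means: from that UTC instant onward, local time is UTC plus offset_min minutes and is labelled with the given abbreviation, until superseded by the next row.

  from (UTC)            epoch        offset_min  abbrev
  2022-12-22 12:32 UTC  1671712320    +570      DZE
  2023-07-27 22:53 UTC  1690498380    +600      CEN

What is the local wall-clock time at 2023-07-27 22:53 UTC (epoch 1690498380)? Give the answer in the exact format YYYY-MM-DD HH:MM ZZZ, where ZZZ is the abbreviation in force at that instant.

2023-07-28 08:53 CEN

Query: 2023-07-27 22:53 UTC
Rule 2/2 (CEN, +10:00): 2023-07-27 22:53 UTC ≤ query < +∞
22·60 + 53 + 600 = 1973 min
1973 = 1·1440 + 533; 533 = 8·60 + 53 → 08:53, 2023-07-27 + 1 day = 2023-07-28
→ 2023-07-28 08:53 CEN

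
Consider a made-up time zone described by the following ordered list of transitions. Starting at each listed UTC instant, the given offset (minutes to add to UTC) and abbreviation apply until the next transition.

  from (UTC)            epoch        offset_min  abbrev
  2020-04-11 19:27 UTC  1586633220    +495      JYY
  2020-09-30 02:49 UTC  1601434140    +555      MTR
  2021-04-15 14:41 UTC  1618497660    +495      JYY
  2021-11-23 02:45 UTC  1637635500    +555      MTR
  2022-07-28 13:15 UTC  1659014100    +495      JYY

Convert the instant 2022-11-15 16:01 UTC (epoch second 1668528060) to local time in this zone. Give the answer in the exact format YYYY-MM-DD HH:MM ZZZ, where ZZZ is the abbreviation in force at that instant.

2022-11-16 00:16 JYY

Query: 2022-11-15 16:01 UTC
Rule 5/5 (JYY, +08:15): 2022-07-28 13:15 UTC ≤ query < +∞
16·60 + 1 + 495 = 1456 min
1456 = 1·1440 + 16; 16 = 0·60 + 16 → 00:16, 2022-11-15 + 1 day = 2022-11-16
→ 2022-11-16 00:16 JYY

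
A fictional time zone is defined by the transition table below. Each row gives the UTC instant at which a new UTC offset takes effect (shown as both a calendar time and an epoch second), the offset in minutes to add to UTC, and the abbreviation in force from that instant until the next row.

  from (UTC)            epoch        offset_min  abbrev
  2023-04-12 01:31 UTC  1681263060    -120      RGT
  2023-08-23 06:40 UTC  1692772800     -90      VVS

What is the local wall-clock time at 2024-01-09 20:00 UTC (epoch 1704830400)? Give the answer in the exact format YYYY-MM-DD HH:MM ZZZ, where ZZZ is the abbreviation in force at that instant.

2024-01-09 18:30 VVS

Query: 2024-01-09 20:00 UTC
Rule 2/2 (VVS, -01:30): 2023-08-23 06:40 UTC ≤ query < +∞
20·60 + 0 - 90 = 1110 min
1110 = 0·1440 + 1110; 1110 = 18·60 + 30 → 18:30, same day
→ 2024-01-09 18:30 VVS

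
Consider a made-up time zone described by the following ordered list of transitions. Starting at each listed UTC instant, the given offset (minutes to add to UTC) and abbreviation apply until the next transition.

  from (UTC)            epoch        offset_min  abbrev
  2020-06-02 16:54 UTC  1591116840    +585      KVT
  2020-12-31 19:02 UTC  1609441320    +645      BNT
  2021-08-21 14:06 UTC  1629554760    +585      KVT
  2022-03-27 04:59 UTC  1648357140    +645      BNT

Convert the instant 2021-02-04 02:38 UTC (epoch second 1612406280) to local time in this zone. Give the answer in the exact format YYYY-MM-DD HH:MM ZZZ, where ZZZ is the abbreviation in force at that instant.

2021-02-04 13:23 BNT

Query: 2021-02-04 02:38 UTC
Rule 2/4 (BNT, +10:45): 2020-12-31 19:02 UTC ≤ query < 2021-08-21 14:06 UTC
2·60 + 38 + 645 = 803 min
803 = 0·1440 + 803; 803 = 13·60 + 23 → 13:23, same day
→ 2021-02-04 13:23 BNT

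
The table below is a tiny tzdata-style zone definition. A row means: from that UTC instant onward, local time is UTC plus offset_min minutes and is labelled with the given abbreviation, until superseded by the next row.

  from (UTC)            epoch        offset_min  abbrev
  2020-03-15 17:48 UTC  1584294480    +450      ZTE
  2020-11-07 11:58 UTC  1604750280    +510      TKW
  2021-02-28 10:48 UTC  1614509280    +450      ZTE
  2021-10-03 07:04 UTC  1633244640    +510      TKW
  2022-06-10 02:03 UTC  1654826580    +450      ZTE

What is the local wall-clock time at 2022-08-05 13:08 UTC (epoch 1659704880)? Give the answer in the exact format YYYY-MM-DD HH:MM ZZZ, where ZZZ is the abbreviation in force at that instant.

Query: 2022-08-05 13:08 UTC
Rule 5/5 (ZTE, +07:30): 2022-06-10 02:03 UTC ≤ query < +∞
13·60 + 8 + 450 = 1238 min
1238 = 0·1440 + 1238; 1238 = 20·60 + 38 → 20:38, same day
→ 2022-08-05 20:38 ZTE

2022-08-05 20:38 ZTE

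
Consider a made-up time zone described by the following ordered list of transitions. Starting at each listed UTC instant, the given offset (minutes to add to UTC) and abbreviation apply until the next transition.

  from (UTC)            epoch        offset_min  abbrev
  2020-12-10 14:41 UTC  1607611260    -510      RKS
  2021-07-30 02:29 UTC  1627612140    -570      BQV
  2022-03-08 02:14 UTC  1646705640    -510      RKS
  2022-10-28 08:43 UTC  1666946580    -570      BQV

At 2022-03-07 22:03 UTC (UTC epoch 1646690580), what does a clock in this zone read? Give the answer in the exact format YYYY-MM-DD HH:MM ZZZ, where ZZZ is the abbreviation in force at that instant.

2022-03-07 12:33 BQV

Query: 2022-03-07 22:03 UTC
Rule 2/4 (BQV, -09:30): 2021-07-30 02:29 UTC ≤ query < 2022-03-08 02:14 UTC
22·60 + 3 - 570 = 753 min
753 = 0·1440 + 753; 753 = 12·60 + 33 → 12:33, same day
→ 2022-03-07 12:33 BQV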